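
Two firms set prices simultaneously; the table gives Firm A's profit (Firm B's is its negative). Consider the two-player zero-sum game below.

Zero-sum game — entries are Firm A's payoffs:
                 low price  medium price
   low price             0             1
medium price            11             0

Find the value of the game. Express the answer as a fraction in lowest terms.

Row minima are 0 and 0, so Firm A's maximin is 0; column maxima are 11 and 1, so Firm B's minimax is 1. These differ, so the equilibrium is in mixed strategies.
Let Firm A play low price with probability p. Firm B is indifferent when 11(1−p) = p, giving p = 11/12.
Let Firm B play low price with probability q. Firm A is indifferent when (1−q) = 11q, giving q = 1/12.
The value is 0·(1/12) + (1)·(11/12) = 11/12.

11/12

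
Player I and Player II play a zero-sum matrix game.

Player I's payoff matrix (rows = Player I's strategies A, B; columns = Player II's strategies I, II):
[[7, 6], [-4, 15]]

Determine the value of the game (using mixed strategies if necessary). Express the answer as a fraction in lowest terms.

129/20

Row minima are 6 and -4, so Player I's maximin is 6; column maxima are 7 and 15, so Player II's minimax is 7. These differ, so the equilibrium is in mixed strategies.
Let Player I play A with probability p. Player II is indifferent when 7p − 4(1−p) = 6p + 15(1−p), giving p = 19/20.
Let Player II play I with probability q. Player I is indifferent when 7q + 6(1−q) = −4q + 15(1−q), giving q = 9/20.
The value is 7·(9/20) + (6)·(11/20) = 129/20.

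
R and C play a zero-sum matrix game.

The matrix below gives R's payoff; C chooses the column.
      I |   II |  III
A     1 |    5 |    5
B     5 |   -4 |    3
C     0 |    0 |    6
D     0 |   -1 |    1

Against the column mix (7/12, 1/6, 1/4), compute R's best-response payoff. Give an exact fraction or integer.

A: (1)·(7/12) + (5)·(1/6) + (5)·(1/4) = 8/3.
B: (5)·(7/12) + (-4)·(1/6) + (3)·(1/4) = 3.
C: (0)·(7/12) + (0)·(1/6) + (6)·(1/4) = 3/2.
D: (0)·(7/12) + (-1)·(1/6) + (1)·(1/4) = 1/12.
The best pure response is B with expected payoff 3.

3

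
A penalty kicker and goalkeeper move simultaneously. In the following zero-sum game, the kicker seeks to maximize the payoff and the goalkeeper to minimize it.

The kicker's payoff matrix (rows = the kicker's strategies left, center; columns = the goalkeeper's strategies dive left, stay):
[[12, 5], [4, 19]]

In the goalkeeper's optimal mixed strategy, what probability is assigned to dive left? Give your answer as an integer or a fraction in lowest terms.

7/11

Row minima are 5 and 4, so the kicker's maximin is 5; column maxima are 12 and 19, so the goalkeeper's minimax is 12. These differ, so the equilibrium is in mixed strategies.
Let the goalkeeper play dive left with probability q. The kicker is indifferent when 12q + 5(1−q) = 4q + 19(1−q), giving q = 7/11.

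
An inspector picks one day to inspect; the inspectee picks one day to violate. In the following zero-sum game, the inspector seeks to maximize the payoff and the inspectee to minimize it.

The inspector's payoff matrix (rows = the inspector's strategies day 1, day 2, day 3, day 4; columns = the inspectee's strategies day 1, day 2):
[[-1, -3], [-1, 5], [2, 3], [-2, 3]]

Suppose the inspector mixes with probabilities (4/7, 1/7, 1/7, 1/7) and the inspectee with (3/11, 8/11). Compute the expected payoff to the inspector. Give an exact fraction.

-23/77

Against (3/11, 8/11), each row's expected payoff is day 1: -27/11; day 2: 37/11; day 3: 30/11; day 4: 18/11.
Taking the (4/7, 1/7, 1/7, 1/7)-weighted average: (4/7)·(-27/11) + (1/7)·(37/11) + (1/7)·(30/11) + (1/7)·(18/11) = -23/77.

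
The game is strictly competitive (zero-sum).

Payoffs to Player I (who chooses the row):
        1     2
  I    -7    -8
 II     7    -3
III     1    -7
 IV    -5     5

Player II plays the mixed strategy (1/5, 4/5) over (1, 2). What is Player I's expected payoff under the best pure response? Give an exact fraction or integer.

3

I: (-7)·(1/5) + (-8)·(4/5) = -39/5.
II: (7)·(1/5) + (-3)·(4/5) = -1.
III: (1)·(1/5) + (-7)·(4/5) = -27/5.
IV: (-5)·(1/5) + (5)·(4/5) = 3.
The best pure response is IV with expected payoff 3.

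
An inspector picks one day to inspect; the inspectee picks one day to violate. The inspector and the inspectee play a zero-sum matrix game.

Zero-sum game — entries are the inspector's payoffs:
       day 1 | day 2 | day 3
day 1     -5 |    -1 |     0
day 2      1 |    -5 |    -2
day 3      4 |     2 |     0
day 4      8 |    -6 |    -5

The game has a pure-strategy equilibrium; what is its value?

Row minima: -5, -5, 0, -6 → the inspector's maximin is 0.
Column maxima: 8, 2, 0 → the inspectee's minimax is 0.
They coincide at (day 3, day 3), so the value is 0.

0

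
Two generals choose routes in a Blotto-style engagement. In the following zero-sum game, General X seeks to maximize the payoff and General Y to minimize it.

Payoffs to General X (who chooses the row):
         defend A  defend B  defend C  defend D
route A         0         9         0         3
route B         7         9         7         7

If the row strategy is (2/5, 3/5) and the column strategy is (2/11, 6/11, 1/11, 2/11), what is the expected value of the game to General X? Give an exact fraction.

387/55

Against (2/11, 6/11, 1/11, 2/11), each row's expected payoff is route A: 60/11; route B: 89/11.
Taking the (2/5, 3/5)-weighted average: (2/5)·(60/11) + (3/5)·(89/11) = 387/55.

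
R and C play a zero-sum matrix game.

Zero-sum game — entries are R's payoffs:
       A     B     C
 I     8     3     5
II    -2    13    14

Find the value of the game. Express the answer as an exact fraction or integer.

11/2

Column C is strictly dominated by B for C (it gives R more in every row).
The remaining 2×2 game on (I, II) × (A, B) has no saddle point. Let R play I with probability p; indifference gives 8p − 2(1−p) = 3p + 13(1−p), so p = 3/4.
Similarly C's optimal q on A is 1/2, and the value is 8·(1/2) + (3)·(1/2) = 11/2.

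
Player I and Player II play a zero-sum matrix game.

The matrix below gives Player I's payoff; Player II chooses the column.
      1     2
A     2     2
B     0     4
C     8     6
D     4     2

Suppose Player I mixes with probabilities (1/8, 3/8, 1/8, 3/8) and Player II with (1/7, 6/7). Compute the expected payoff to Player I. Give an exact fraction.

Against (1/7, 6/7), each row's expected payoff is A: 2; B: 24/7; C: 44/7; D: 16/7.
Taking the (1/8, 3/8, 1/8, 3/8)-weighted average: (1/8)·(2) + (3/8)·(24/7) + (1/8)·(44/7) + (3/8)·(16/7) = 89/28.

89/28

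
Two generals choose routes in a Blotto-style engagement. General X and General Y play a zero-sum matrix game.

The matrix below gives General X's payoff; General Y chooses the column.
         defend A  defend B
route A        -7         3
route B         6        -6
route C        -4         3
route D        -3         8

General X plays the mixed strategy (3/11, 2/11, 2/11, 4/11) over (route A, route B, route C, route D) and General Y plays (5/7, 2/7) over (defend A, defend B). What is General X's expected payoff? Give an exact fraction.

-75/77

Against (5/7, 2/7), each row's expected payoff is route A: -29/7; route B: 18/7; route C: -2; route D: 1/7.
Taking the (3/11, 2/11, 2/11, 4/11)-weighted average: (3/11)·(-29/7) + (2/11)·(18/7) + (2/11)·(-2) + (4/11)·(1/7) = -75/77.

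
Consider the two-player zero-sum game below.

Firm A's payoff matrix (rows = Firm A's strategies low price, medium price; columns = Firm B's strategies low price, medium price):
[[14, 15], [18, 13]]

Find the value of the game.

Row minima are 14 and 13, so Firm A's maximin is 14; column maxima are 18 and 15, so Firm B's minimax is 15. These differ, so the equilibrium is in mixed strategies.
Let Firm A play low price with probability p. Firm B is indifferent when 14p + 18(1−p) = 15p + 13(1−p), giving p = 5/6.
Let Firm B play low price with probability q. Firm A is indifferent when 14q + 15(1−q) = 18q + 13(1−q), giving q = 1/3.
The value is 14·(1/3) + (15)·(2/3) = 44/3.

44/3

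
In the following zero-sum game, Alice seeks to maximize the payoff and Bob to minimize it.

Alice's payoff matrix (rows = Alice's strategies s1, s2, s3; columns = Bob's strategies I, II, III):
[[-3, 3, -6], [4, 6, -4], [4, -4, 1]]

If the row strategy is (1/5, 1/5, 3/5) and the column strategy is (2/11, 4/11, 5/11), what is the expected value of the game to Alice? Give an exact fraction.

Against (2/11, 4/11, 5/11), each row's expected payoff is s1: -24/11; s2: 12/11; s3: -3/11.
Taking the (1/5, 1/5, 3/5)-weighted average: (1/5)·(-24/11) + (1/5)·(12/11) + (3/5)·(-3/11) = -21/55.

-21/55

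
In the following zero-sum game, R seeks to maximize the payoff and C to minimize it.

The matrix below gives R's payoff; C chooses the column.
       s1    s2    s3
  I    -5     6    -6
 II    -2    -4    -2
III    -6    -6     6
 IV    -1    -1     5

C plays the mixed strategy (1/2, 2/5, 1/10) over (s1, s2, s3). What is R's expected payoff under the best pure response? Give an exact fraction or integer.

I: (-5)·(1/2) + (6)·(2/5) + (-6)·(1/10) = -7/10.
II: (-2)·(1/2) + (-4)·(2/5) + (-2)·(1/10) = -14/5.
III: (-6)·(1/2) + (-6)·(2/5) + (6)·(1/10) = -24/5.
IV: (-1)·(1/2) + (-1)·(2/5) + (5)·(1/10) = -2/5.
The best pure response is IV with expected payoff -2/5.

-2/5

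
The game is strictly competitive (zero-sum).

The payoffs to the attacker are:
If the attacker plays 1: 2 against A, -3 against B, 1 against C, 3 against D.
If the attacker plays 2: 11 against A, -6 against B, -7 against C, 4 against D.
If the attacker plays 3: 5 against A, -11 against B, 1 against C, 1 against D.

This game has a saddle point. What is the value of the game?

-3

Row minima: -3, -7, -11 → the attacker's maximin is -3.
Column maxima: 11, -3, 1, 4 → the defender's minimax is -3.
They coincide at (1, B), so the value is -3.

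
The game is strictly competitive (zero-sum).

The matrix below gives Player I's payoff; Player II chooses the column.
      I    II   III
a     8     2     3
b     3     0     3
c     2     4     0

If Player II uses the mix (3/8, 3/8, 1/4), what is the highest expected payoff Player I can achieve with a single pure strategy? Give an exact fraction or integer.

9/2

a: (8)·(3/8) + (2)·(3/8) + (3)·(1/4) = 9/2.
b: (3)·(3/8) + (0)·(3/8) + (3)·(1/4) = 15/8.
c: (2)·(3/8) + (4)·(3/8) + (0)·(1/4) = 9/4.
The best pure response is a with expected payoff 9/2.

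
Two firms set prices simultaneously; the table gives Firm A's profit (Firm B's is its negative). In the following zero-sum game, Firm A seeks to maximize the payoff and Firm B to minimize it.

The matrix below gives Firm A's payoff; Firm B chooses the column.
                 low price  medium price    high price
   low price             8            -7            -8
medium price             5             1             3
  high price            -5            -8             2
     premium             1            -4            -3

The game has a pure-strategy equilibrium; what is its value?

1

Row minima: -8, 1, -8, -4 → Firm A's maximin is 1.
Column maxima: 8, 1, 3 → Firm B's minimax is 1.
They coincide at (medium price, medium price), so the value is 1.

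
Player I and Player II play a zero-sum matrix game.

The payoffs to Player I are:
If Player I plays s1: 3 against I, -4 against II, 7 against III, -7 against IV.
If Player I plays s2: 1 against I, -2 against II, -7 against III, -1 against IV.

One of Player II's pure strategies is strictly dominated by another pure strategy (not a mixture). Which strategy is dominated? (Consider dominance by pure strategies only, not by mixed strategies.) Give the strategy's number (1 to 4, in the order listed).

Player II prefers columns that give Player I less. Compare I with II: -4 < 3, -2 < 1.
So II strictly dominates I for Player II; I is strictly dominated.

1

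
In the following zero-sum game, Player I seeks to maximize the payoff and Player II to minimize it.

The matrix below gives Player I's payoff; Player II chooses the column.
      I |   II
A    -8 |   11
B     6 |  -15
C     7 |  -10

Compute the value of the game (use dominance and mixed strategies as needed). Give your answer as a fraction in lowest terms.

Row B is strictly dominated by row C, so Player I never plays it.
The remaining 2×2 game on (A, C) × (I, II) has no saddle point. Let Player I play A with probability p; indifference gives −8p + 7(1−p) = 11p − 10(1−p), so p = 17/36.
Similarly Player II's optimal q on I is 7/12, and the value is -8·(7/12) + (11)·(5/12) = -1/12.

-1/12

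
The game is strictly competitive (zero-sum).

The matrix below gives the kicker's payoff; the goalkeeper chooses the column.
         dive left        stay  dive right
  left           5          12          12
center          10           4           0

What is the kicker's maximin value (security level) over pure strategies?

5

The worst-case payoff for each row is left: 5, center: 0.
The best of these is 5.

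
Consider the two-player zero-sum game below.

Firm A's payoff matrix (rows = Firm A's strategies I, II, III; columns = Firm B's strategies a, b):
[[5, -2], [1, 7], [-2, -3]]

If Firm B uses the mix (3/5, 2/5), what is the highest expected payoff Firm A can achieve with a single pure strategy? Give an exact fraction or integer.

I: (5)·(3/5) + (-2)·(2/5) = 11/5.
II: (1)·(3/5) + (7)·(2/5) = 17/5.
III: (-2)·(3/5) + (-3)·(2/5) = -12/5.
The best pure response is II with expected payoff 17/5.

17/5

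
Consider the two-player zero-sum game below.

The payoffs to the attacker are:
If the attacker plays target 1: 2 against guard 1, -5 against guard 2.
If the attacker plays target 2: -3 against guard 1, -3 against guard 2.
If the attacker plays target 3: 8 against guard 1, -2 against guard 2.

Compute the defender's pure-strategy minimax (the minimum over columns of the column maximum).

-2

The worst case (largest entry) in each column is guard 1: 8, guard 2: -2.
The best (smallest) of these is -2.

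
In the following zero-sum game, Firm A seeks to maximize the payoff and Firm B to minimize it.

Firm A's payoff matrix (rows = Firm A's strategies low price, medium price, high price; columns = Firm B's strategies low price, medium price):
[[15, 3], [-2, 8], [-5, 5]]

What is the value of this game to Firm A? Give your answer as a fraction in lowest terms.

Row high price is strictly dominated by row medium price, so Firm A never plays it.
The remaining 2×2 game on (low price, medium price) × (low price, medium price) has no saddle point. Let Firm A play low price with probability p; indifference gives 15p − 2(1−p) = 3p + 8(1−p), so p = 5/11.
Similarly Firm B's optimal q on low price is 5/22, and the value is 15·(5/22) + (3)·(17/22) = 63/11.

63/11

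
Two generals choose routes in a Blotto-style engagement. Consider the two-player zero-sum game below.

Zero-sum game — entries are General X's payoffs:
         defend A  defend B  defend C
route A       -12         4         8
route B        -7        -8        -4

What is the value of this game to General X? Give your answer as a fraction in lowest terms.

Column defend C is strictly dominated by defend B for General Y (it gives General X more in every row).
The remaining 2×2 game on (route A, route B) × (defend A, defend B) has no saddle point. Let General X play route A with probability p; indifference gives −12p − 7(1−p) = 4p − 8(1−p), so p = 1/17.
Similarly General Y's optimal q on defend A is 12/17, and the value is -12·(12/17) + (4)·(5/17) = -124/17.

-124/17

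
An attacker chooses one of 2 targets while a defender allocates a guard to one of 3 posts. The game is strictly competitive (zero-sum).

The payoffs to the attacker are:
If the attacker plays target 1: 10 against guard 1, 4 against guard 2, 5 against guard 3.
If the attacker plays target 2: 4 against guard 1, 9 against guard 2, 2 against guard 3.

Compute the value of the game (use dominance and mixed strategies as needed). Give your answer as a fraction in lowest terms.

Column guard 1 is strictly dominated by guard 3 for the defender (it gives the attacker more in every row).
The remaining 2×2 game on (target 1, target 2) × (guard 2, guard 3) has no saddle point. Let the attacker play target 1 with probability p; indifference gives 4p + 9(1−p) = 5p + 2(1−p), so p = 7/8.
Similarly the defender's optimal q on guard 2 is 3/8, and the value is 4·(3/8) + (5)·(5/8) = 37/8.

37/8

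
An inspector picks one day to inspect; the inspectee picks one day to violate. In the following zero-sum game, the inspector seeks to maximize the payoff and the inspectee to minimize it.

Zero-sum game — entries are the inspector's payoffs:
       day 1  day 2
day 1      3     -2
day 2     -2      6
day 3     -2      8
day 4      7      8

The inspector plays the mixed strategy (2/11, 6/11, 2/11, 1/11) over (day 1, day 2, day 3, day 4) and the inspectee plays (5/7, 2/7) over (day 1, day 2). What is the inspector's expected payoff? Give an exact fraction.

97/77

Against (5/7, 2/7), each row's expected payoff is day 1: 11/7; day 2: 2/7; day 3: 6/7; day 4: 51/7.
Taking the (2/11, 6/11, 2/11, 1/11)-weighted average: (2/11)·(11/7) + (6/11)·(2/7) + (2/11)·(6/7) + (1/11)·(51/7) = 97/77.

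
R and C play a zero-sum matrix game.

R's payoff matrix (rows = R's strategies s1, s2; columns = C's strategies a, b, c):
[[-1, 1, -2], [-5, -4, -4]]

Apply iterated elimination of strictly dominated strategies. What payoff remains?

Row s2 is strictly dominated by row s1 (-1>-5, 1>-4, -2>-4); eliminate s2.
Column b is strictly dominated by a for C (-1<1); eliminate b.
Column a is strictly dominated by c for C (-2<-1); eliminate a.
Only (s1, c) remains, with payoff -2.

-2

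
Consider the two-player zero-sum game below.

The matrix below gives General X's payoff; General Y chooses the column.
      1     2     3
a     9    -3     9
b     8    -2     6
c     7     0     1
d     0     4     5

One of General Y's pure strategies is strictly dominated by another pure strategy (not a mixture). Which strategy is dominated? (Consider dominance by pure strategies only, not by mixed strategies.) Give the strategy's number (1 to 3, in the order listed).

General Y prefers columns that give General X less. Compare 3 with 2: -3 < 9, -2 < 6, 0 < 1, 4 < 5.
So 2 strictly dominates 3 for General Y; 3 is strictly dominated.

3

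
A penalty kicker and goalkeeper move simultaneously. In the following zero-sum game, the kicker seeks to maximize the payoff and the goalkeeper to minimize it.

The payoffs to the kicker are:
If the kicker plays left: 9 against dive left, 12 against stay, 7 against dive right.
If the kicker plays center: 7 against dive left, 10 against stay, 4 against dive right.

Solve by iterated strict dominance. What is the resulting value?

7

Column dive left is strictly dominated by dive right for the goalkeeper (7<9, 4<7); eliminate dive left.
Row center is strictly dominated by row left (12>10, 7>4); eliminate center.
Column stay is strictly dominated by dive right for the goalkeeper (7<12); eliminate stay.
Only (left, dive right) remains, with payoff 7.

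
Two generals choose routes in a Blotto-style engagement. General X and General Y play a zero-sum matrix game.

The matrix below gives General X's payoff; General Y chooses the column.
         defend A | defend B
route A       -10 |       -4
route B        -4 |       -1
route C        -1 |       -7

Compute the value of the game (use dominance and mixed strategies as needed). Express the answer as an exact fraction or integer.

-3

Row route A is strictly dominated by row route B, so General X never plays it.
The remaining 2×2 game on (route B, route C) × (defend A, defend B) has no saddle point. Let General X play route B with probability p; indifference gives −4p − (1−p) = −p − 7(1−p), so p = 2/3.
Similarly General Y's optimal q on defend A is 2/3, and the value is -4·(2/3) + (-1)·(1/3) = -3.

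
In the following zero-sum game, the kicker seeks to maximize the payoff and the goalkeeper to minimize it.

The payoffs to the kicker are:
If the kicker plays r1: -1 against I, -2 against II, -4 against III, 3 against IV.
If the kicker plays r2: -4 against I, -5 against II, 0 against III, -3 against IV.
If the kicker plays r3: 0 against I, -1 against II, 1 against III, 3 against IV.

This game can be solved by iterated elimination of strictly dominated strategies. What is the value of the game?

-1

Row r2 is strictly dominated by row r3 (0>-4, -1>-5, 1>0, 3>-3); eliminate r2.
Column IV is strictly dominated by I for the goalkeeper (-1<3, 0<3); eliminate IV.
Column I is strictly dominated by II for the goalkeeper (-2<-1, -1<0); eliminate I.
Row r1 is strictly dominated by row r3 (-1>-2, 1>-4); eliminate r1.
Column III is strictly dominated by II for the goalkeeper (-1<1); eliminate III.
Only (r3, II) remains, with payoff -1.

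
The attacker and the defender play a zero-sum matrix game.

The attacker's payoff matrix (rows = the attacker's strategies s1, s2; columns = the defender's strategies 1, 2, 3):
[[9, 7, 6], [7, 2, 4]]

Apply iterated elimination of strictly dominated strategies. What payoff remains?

Column 1 is strictly dominated by 2 for the defender (7<9, 2<7); eliminate 1.
Row s2 is strictly dominated by row s1 (7>2, 6>4); eliminate s2.
Column 2 is strictly dominated by 3 for the defender (6<7); eliminate 2.
Only (s1, 3) remains, with payoff 6.

6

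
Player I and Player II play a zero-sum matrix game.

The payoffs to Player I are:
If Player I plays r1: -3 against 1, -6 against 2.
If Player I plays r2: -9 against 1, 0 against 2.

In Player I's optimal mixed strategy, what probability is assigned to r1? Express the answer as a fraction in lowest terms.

Row minima are -6 and -9, so Player I's maximin is -6; column maxima are -3 and 0, so Player II's minimax is -3. These differ, so the equilibrium is in mixed strategies.
Let Player I play r1 with probability p. Player II is indifferent when −3p − 9(1−p) = −6p, giving p = 3/4.

3/4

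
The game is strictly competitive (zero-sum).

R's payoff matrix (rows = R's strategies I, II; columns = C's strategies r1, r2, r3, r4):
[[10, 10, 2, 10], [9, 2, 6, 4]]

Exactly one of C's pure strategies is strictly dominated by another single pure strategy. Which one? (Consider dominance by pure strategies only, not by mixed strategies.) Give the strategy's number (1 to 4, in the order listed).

1

C prefers columns that give R less. Compare r1 with r3: 2 < 10, 6 < 9.
So r3 strictly dominates r1 for C; r1 is strictly dominated.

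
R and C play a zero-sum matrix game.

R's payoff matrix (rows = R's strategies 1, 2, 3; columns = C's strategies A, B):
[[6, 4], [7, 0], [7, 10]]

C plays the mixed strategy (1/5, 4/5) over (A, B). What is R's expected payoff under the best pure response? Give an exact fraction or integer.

47/5

1: (6)·(1/5) + (4)·(4/5) = 22/5.
2: (7)·(1/5) + (0)·(4/5) = 7/5.
3: (7)·(1/5) + (10)·(4/5) = 47/5.
The best pure response is 3 with expected payoff 47/5.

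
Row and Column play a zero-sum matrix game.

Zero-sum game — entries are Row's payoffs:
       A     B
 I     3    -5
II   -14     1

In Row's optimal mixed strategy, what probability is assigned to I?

Row minima are -5 and -14, so Row's maximin is -5; column maxima are 3 and 1, so Column's minimax is 1. These differ, so the equilibrium is in mixed strategies.
Let Row play I with probability p. Column is indifferent when 3p − 14(1−p) = −5p + (1−p), giving p = 15/23.

15/23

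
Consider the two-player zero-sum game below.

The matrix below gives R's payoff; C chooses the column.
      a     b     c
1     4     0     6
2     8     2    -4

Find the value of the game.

1

Column a is strictly dominated by b for C (it gives R more in every row).
The remaining 2×2 game on (1, 2) × (b, c) has no saddle point. Let R play 1 with probability p; indifference gives 2(1−p) = 6p − 4(1−p), so p = 1/2.
Similarly C's optimal q on b is 5/6, and the value is 0·(5/6) + (6)·(1/6) = 1.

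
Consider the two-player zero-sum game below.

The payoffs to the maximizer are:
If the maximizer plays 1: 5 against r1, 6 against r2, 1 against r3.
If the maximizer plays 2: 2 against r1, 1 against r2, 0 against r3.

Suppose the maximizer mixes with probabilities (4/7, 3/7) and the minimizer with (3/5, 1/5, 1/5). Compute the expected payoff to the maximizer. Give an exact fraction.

109/35

Against (3/5, 1/5, 1/5), each row's expected payoff is 1: 22/5; 2: 7/5.
Taking the (4/7, 3/7)-weighted average: (4/7)·(22/5) + (3/7)·(7/5) = 109/35.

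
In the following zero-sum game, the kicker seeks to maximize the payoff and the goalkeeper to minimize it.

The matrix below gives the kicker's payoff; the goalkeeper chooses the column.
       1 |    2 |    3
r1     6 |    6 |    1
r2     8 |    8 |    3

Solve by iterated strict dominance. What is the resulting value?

Row r1 is strictly dominated by row r2 (8>6, 8>6, 3>1); eliminate r1.
Column 2 is strictly dominated by 3 for the goalkeeper (3<8); eliminate 2.
Column 1 is strictly dominated by 3 for the goalkeeper (3<8); eliminate 1.
Only (r2, 3) remains, with payoff 3.

3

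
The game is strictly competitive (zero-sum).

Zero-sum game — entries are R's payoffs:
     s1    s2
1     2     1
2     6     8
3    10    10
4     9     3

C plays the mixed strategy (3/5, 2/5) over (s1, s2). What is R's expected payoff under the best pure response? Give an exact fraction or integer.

10

1: (2)·(3/5) + (1)·(2/5) = 8/5.
2: (6)·(3/5) + (8)·(2/5) = 34/5.
3: (10)·(3/5) + (10)·(2/5) = 10.
4: (9)·(3/5) + (3)·(2/5) = 33/5.
The best pure response is 3 with expected payoff 10.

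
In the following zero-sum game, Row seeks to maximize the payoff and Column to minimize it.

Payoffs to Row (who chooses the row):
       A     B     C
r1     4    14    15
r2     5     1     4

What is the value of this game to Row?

33/7

Column C is strictly dominated by B for Column (it gives Row more in every row).
The remaining 2×2 game on (r1, r2) × (A, B) has no saddle point. Let Row play r1 with probability p; indifference gives 4p + 5(1−p) = 14p + (1−p), so p = 2/7.
Similarly Column's optimal q on A is 13/14, and the value is 4·(13/14) + (14)·(1/14) = 33/7.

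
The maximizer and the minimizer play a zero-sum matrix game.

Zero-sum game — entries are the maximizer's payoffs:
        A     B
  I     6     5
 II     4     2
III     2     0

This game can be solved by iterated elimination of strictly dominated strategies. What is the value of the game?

Row III is strictly dominated by row I (6>2, 5>0); eliminate III.
Row II is strictly dominated by row I (6>4, 5>2); eliminate II.
Column A is strictly dominated by B for the minimizer (5<6); eliminate A.
Only (I, B) remains, with payoff 5.

5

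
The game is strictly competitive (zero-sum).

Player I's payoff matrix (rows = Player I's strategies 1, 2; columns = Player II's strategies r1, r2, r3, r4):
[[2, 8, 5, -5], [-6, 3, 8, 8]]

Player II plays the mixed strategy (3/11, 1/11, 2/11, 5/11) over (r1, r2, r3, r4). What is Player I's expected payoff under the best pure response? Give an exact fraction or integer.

1: (2)·(3/11) + (8)·(1/11) + (5)·(2/11) + (-5)·(5/11) = -1/11.
2: (-6)·(3/11) + (3)·(1/11) + (8)·(2/11) + (8)·(5/11) = 41/11.
The best pure response is 2 with expected payoff 41/11.

41/11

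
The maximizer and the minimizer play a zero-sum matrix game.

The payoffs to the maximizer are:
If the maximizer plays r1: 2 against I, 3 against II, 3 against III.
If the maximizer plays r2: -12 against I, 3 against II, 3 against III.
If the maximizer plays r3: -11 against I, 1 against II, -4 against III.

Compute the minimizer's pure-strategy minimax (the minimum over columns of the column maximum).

2

The worst case (largest entry) in each column is I: 2, II: 3, III: 3.
The best (smallest) of these is 2.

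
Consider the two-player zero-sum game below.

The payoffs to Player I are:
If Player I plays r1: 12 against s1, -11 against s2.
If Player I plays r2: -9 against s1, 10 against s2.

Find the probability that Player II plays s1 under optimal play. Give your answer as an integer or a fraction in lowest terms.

Row minima are -11 and -9, so Player I's maximin is -9; column maxima are 12 and 10, so Player II's minimax is 10. These differ, so the equilibrium is in mixed strategies.
Let Player II play s1 with probability q. Player I is indifferent when 12q − 11(1−q) = −9q + 10(1−q), giving q = 1/2.

1/2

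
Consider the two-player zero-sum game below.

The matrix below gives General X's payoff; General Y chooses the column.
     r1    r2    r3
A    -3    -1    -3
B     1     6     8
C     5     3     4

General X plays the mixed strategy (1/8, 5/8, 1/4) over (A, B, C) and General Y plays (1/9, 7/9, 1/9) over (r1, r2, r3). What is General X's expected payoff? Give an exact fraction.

151/36

Against (1/9, 7/9, 1/9), each row's expected payoff is A: -13/9; B: 17/3; C: 10/3.
Taking the (1/8, 5/8, 1/4)-weighted average: (1/8)·(-13/9) + (5/8)·(17/3) + (1/4)·(10/3) = 151/36.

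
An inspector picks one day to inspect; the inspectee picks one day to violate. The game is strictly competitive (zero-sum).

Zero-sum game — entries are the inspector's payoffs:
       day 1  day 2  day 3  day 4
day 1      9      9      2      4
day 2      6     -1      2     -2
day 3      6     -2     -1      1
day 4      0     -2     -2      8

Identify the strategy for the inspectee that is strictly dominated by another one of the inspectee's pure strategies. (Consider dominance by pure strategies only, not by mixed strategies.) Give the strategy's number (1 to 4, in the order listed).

The inspectee prefers columns that give the inspector less. Compare day 1 with day 3: 2 < 9, 2 < 6, -1 < 6, -2 < 0.
So day 3 strictly dominates day 1 for the inspectee; day 1 is strictly dominated.

1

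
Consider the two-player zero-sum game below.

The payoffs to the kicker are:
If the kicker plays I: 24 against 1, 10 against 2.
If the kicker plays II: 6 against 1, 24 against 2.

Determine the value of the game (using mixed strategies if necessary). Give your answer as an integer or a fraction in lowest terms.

Row minima are 10 and 6, so the kicker's maximin is 10; column maxima are 24 and 24, so the goalkeeper's minimax is 24. These differ, so the equilibrium is in mixed strategies.
Let the kicker play I with probability p. The goalkeeper is indifferent when 24p + 6(1−p) = 10p + 24(1−p), giving p = 9/16.
Let the goalkeeper play 1 with probability q. The kicker is indifferent when 24q + 10(1−q) = 6q + 24(1−q), giving q = 7/16.
The value is 24·(7/16) + (10)·(9/16) = 129/8.

129/8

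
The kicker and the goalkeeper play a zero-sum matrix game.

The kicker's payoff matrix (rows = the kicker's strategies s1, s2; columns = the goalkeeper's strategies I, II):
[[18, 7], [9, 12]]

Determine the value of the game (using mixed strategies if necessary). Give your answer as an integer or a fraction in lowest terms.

Row minima are 7 and 9, so the kicker's maximin is 9; column maxima are 18 and 12, so the goalkeeper's minimax is 12. These differ, so the equilibrium is in mixed strategies.
Let the kicker play s1 with probability p. The goalkeeper is indifferent when 18p + 9(1−p) = 7p + 12(1−p), giving p = 3/14.
Let the goalkeeper play I with probability q. The kicker is indifferent when 18q + 7(1−q) = 9q + 12(1−q), giving q = 5/14.
The value is 18·(5/14) + (7)·(9/14) = 153/14.

153/14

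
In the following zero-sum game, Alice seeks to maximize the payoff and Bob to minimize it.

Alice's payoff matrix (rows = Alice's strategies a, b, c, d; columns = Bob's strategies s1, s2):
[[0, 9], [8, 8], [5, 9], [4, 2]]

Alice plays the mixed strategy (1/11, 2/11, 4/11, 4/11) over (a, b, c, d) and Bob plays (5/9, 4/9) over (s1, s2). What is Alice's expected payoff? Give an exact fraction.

536/99

Against (5/9, 4/9), each row's expected payoff is a: 4; b: 8; c: 61/9; d: 28/9.
Taking the (1/11, 2/11, 4/11, 4/11)-weighted average: (1/11)·(4) + (2/11)·(8) + (4/11)·(61/9) + (4/11)·(28/9) = 536/99.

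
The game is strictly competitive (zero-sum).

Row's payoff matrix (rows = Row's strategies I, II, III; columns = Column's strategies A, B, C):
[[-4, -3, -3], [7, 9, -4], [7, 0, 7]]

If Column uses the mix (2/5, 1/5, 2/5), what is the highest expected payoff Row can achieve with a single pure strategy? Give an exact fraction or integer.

28/5

I: (-4)·(2/5) + (-3)·(1/5) + (-3)·(2/5) = -17/5.
II: (7)·(2/5) + (9)·(1/5) + (-4)·(2/5) = 3.
III: (7)·(2/5) + (0)·(1/5) + (7)·(2/5) = 28/5.
The best pure response is III with expected payoff 28/5.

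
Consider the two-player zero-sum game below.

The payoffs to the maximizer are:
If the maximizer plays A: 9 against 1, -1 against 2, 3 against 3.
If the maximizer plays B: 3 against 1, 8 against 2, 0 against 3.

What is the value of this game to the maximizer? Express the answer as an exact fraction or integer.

2

Column 1 is strictly dominated by 3 for the minimizer (it gives the maximizer more in every row).
The remaining 2×2 game on (A, B) × (2, 3) has no saddle point. Let the maximizer play A with probability p; indifference gives −p + 8(1−p) = 3p, so p = 2/3.
Similarly the minimizer's optimal q on 2 is 1/4, and the value is -1·(1/4) + (3)·(3/4) = 2.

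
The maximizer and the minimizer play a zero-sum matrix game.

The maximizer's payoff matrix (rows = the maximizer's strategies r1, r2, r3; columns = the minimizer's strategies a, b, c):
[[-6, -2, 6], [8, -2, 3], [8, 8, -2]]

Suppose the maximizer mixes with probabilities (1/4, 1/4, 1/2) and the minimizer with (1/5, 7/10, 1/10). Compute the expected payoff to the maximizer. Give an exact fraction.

Against (1/5, 7/10, 1/10), each row's expected payoff is r1: -2; r2: 1/2; r3: 7.
Taking the (1/4, 1/4, 1/2)-weighted average: (1/4)·(-2) + (1/4)·(1/2) + (1/2)·(7) = 25/8.

25/8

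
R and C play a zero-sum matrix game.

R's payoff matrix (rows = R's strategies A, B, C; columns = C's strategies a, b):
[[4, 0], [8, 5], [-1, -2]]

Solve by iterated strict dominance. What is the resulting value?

Column a is strictly dominated by b for C (0<4, 5<8, -2<-1); eliminate a.
Row A is strictly dominated by row B (5>0); eliminate A.
Row C is strictly dominated by row B (5>-2); eliminate C.
Only (B, b) remains, with payoff 5.

5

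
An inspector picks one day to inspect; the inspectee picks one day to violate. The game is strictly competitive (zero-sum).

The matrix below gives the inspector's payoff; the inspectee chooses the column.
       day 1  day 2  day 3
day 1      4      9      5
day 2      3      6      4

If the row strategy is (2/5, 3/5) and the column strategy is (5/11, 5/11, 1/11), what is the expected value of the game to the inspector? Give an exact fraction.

287/55

Against (5/11, 5/11, 1/11), each row's expected payoff is day 1: 70/11; day 2: 49/11.
Taking the (2/5, 3/5)-weighted average: (2/5)·(70/11) + (3/5)·(49/11) = 287/55.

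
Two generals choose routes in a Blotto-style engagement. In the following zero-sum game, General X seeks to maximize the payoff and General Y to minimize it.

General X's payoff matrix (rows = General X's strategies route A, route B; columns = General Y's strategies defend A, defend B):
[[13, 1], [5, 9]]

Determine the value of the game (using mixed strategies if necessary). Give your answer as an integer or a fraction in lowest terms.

Row minima are 1 and 5, so General X's maximin is 5; column maxima are 13 and 9, so General Y's minimax is 9. These differ, so the equilibrium is in mixed strategies.
Let General X play route A with probability p. General Y is indifferent when 13p + 5(1−p) = p + 9(1−p), giving p = 1/4.
Let General Y play defend A with probability q. General X is indifferent when 13q + (1−q) = 5q + 9(1−q), giving q = 1/2.
The value is 13·(1/2) + (1)·(1/2) = 7.

7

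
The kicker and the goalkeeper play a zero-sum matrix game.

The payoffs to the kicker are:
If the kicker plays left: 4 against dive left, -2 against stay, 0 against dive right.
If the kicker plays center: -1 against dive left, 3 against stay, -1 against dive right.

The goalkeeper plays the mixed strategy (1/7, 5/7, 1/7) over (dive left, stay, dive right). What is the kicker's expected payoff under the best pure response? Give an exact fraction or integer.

left: (4)·(1/7) + (-2)·(5/7) + (0)·(1/7) = -6/7.
center: (-1)·(1/7) + (3)·(5/7) + (-1)·(1/7) = 13/7.
The best pure response is center with expected payoff 13/7.

13/7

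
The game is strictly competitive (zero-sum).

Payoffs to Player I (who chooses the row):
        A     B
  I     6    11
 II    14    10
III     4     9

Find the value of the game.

Row III is strictly dominated by row I, so Player I never plays it.
The remaining 2×2 game on (I, II) × (A, B) has no saddle point. Let Player I play I with probability p; indifference gives 6p + 14(1−p) = 11p + 10(1−p), so p = 4/9.
Similarly Player II's optimal q on A is 1/9, and the value is 6·(1/9) + (11)·(8/9) = 94/9.

94/9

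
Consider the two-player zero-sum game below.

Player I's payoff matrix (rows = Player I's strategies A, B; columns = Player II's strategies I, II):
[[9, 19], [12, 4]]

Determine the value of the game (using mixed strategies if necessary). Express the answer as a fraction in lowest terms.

Row minima are 9 and 4, so Player I's maximin is 9; column maxima are 12 and 19, so Player II's minimax is 12. These differ, so the equilibrium is in mixed strategies.
Let Player I play A with probability p. Player II is indifferent when 9p + 12(1−p) = 19p + 4(1−p), giving p = 4/9.
Let Player II play I with probability q. Player I is indifferent when 9q + 19(1−q) = 12q + 4(1−q), giving q = 5/6.
The value is 9·(5/6) + (19)·(1/6) = 32/3.

32/3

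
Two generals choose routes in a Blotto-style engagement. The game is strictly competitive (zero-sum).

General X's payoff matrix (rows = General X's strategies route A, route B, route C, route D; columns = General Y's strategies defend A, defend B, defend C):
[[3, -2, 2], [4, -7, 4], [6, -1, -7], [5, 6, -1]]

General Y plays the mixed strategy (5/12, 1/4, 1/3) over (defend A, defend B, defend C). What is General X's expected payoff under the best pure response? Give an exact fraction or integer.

route A: (3)·(5/12) + (-2)·(1/4) + (2)·(1/3) = 17/12.
route B: (4)·(5/12) + (-7)·(1/4) + (4)·(1/3) = 5/4.
route C: (6)·(5/12) + (-1)·(1/4) + (-7)·(1/3) = -1/12.
route D: (5)·(5/12) + (6)·(1/4) + (-1)·(1/3) = 13/4.
The best pure response is route D with expected payoff 13/4.

13/4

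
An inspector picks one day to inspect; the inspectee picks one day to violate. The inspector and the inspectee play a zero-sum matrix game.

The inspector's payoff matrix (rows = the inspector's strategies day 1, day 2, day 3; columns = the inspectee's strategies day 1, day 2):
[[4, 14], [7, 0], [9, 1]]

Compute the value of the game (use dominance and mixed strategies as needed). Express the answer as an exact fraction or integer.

Row day 2 is strictly dominated by row day 3, so the inspector never plays it.
The remaining 2×2 game on (day 1, day 3) × (day 1, day 2) has no saddle point. Let the inspector play day 1 with probability p; indifference gives 4p + 9(1−p) = 14p + (1−p), so p = 4/9.
Similarly the inspectee's optimal q on day 1 is 13/18, and the value is 4·(13/18) + (14)·(5/18) = 61/9.

61/9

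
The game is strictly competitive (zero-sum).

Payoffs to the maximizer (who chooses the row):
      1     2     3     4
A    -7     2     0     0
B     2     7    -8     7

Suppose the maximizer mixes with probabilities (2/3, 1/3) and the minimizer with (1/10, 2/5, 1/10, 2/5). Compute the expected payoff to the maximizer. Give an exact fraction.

26/15

Against (1/10, 2/5, 1/10, 2/5), each row's expected payoff is A: 1/10; B: 5.
Taking the (2/3, 1/3)-weighted average: (2/3)·(1/10) + (1/3)·(5) = 26/15.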